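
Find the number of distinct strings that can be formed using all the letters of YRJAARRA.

1120

Letter multiplicities in YRJAARRA: A×3, J×1, R×3, Y×1.
The number of distinct arrangements is 8!/(3!·3!) = 40320/36 = 1120.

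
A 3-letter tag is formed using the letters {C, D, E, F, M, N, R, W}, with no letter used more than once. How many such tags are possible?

Choose and order 3 of the 8 symbols: the first letter has 8 options, the next 7, then 6.
8 × 7 × 6 = 336.

336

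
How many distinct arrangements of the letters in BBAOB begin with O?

4

Fix O in the first position and arrange the remaining 4 letters.
Those 4 letters have B appearing 3 times, giving (4)!/(3!) = 4.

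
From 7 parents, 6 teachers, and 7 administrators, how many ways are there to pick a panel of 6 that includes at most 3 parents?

Split by how many parents are chosen (0 through 3).
Sum: C(7,0)·C(13,6) + C(7,1)·C(13,5) + C(7,2)·C(13,4) + C(7,3)·C(13,3) = 1716 + 9009 + 15015 + 10010 = 35750.

35750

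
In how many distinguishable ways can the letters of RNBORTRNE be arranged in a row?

30240

The 9 letters of RNBORTRNE have repeats: N appearing twice and R appearing 3 times.
The number of distinct arrangements is 9!/(3!·2!) = 362880/12 = 30240.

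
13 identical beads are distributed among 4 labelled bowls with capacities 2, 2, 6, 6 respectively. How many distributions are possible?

Without the upper bounds there are C(16,3) = 560 ways to split 13 among 4 bowls.
Subtract solutions that violate a single cap (substitute x_i' = x_i − (cap_i+1)): x_1 ≥ 3 gives C(13,3) = 286; x_2 ≥ 3 gives C(13,3) = 286; x_3 ≥ 7 gives C(9,3) = 84; x_4 ≥ 7 gives C(9,3) = 84. Together 740.
Add back pairs where two caps are both exceeded: 120 + 20 + 20 + 20 + 20 + 0 = 200.
Subtract triples: 1 + 1 + 0 + 0 = 2.
By inclusion–exclusion the count is 560 − 740 + 200 − 2 = 18.

18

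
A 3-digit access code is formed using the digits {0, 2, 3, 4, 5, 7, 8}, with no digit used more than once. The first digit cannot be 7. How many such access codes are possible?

180

The first digit has 7−1 = 6 choices (anything except 7).
The remaining 2 digits are filled from the other 6 symbols without repetition: 6 × 5 = 30.
Total: 6 × 30 = 180.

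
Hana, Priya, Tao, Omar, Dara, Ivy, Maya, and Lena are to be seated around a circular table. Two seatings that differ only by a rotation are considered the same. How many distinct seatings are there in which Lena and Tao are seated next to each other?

1440

Glue Lena and Tao into a block (2 internal orders). Seating 7 units around a circle gives (6)! arrangements.
So 2 × (6)! = 2 × 720 = 1440.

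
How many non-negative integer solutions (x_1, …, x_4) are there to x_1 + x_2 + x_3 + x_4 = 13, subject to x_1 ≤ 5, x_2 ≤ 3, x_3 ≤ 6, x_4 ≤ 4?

51

Without the upper bounds there are C(16,3) = 560 ways to split 13 among 4 variables.
Subtract solutions that violate a single cap (substitute x_i' = x_i − (cap_i+1)): x_1 ≥ 6 gives C(10,3) = 120; x_2 ≥ 4 gives C(12,3) = 220; x_3 ≥ 7 gives C(9,3) = 84; x_4 ≥ 5 gives C(11,3) = 165. Together 589.
Add back pairs where two caps are both exceeded: 20 + 1 + 10 + 10 + 35 + 4 = 80.
By inclusion–exclusion the count is 560 − 589 + 80 = 51.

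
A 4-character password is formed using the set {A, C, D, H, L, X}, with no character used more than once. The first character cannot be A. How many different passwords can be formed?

The first character has 6−1 = 5 choices (anything except A).
The remaining 3 characters are filled from the other 5 symbols without repetition: 5 × 4 × 3 = 60.
Total: 5 × 60 = 300.

300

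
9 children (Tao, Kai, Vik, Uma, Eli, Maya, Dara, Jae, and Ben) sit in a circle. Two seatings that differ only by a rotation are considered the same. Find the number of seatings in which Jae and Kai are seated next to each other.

Glue Jae and Kai into a block (2 internal orders). Seating 8 units around a circle gives (7)! arrangements.
So 2 × (7)! = 2 × 5040 = 10080.

10080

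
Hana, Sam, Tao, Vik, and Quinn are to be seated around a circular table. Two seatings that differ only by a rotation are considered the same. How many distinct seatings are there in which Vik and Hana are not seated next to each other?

All circular seatings of 5 people number (4)! = 24.
Those with Vik next to Hana: fuse the pair into one unit and seat 4 units around a circle — 2·(3)! = 12.
Subtracting, 24 − 12 = 12.

12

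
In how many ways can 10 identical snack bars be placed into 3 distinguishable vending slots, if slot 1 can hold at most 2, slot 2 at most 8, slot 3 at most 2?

By stars and bars, unrestricted non-negative solutions to x_1+…+x_3 = 10 number C(10+2,2) = 66.
Subtract solutions that violate a single cap (substitute x_i' = x_i − (cap_i+1)): x_1 ≥ 3 gives C(9,2) = 36; x_2 ≥ 9 gives C(3,2) = 3; x_3 ≥ 3 gives C(9,2) = 36. Together 75.
Add back pairs where two caps are both exceeded: 0 + 15 + 0 = 15.
By inclusion–exclusion the count is 66 − 75 + 15 = 6.

6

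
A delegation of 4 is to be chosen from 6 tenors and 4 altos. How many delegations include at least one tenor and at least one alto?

194

Total 4-person selections from all 10: C(10,4) = 210.
Subtract selections that omit an entire group: no tenors → C(4,4) = 1; no altos → C(6,4) = 15.
Both groups omitted at once is impossible, so 210 − 16 = 194.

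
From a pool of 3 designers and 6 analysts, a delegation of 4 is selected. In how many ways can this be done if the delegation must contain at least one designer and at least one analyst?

111

Unrestricted: C(9,4) = 126 ways to pick any 4 of the 9.
Subtract selections that omit an entire group: no designers → C(6,4) = 15; no analysts → C(3,4) = 0.
Both groups omitted at once is impossible, so 126 − 15 = 111.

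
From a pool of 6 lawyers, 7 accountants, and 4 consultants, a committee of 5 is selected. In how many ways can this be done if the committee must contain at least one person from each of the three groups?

4214

Total 5-person selections from all 17: C(17,5) = 6188.
Selections missing a whole group: no lawyers → C(11,5) = 462; no accountants → C(10,5) = 252; no consultants → C(13,5) = 1287.
Add back selections omitting two groups (i.e. drawn from a single group): C(6,5) + C(7,5) + C(4,5) = 27.
By inclusion–exclusion: 6188 − 2001 + 27 = 4214.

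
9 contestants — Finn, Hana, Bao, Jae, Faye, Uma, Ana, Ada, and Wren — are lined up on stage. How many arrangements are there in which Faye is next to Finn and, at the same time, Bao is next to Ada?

Treat {Faye,Finn} as one block (2 orders) and {Bao,Ada} as another (2 orders).
That leaves 7 units to arrange: 2 × 2 × 7! = 4 × 5040 = 20160.

20160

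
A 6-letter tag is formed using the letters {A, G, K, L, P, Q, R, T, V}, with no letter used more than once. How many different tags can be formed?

60480

Choose and order 6 of the 9 symbols: the first letter has 9 options, the next 8, and so on down to 4.
That product is 9 × 8 × 7 × 6 × 5 × 4 = 60480.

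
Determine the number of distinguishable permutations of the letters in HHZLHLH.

105

Letter multiplicities in HHZLHLH: H×4, L×2, Z×1.
The number of distinct arrangements is 7!/(4!·2!) = 5040/48 = 105.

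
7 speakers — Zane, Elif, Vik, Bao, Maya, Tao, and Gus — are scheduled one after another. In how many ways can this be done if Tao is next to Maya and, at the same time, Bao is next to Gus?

Treat {Tao,Maya} as one block (2 orders) and {Bao,Gus} as another (2 orders).
That leaves 5 units to arrange: 2 × 2 × 5! = 4 × 120 = 480.

480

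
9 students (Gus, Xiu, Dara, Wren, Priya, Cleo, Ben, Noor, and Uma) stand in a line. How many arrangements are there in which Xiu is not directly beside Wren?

282240

There are 9! = 362880 arrangements in all. If Xiu and Wren are adjacent, merging them into one block gives 2·(8)! = 80640 arrangements.
So 362880 − 80640 = 282240 arrangements keep them apart.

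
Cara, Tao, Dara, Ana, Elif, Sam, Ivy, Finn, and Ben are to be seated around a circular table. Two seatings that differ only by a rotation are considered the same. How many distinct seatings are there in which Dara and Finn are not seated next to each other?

30240

All circular seatings of 9 people number (8)! = 40320.
Seatings with Dara beside Finn: treat them as a block with 2 internal orders, giving 2 × (7)! = 10080.
Subtracting, 40320 − 10080 = 30240.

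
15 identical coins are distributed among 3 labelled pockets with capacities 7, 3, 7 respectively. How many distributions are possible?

By stars and bars, unrestricted non-negative solutions to x_1+…+x_3 = 15 number C(15+2,2) = 136.
Subtract solutions that violate a single cap (substitute x_i' = x_i − (cap_i+1)): x_1 ≥ 8 gives C(9,2) = 36; x_2 ≥ 4 gives C(13,2) = 78; x_3 ≥ 8 gives C(9,2) = 36. Together 150.
Add back pairs where two caps are both exceeded: 10 + 0 + 10 = 20.
By inclusion–exclusion the count is 136 − 150 + 20 = 6.

6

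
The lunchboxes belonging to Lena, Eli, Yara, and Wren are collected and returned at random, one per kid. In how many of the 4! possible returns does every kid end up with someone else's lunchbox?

9

Count assignments avoiding every fixed point. For any j of the 4 kids fixed to their own lunchbox, the other 4−j can be arranged in (4−j)! ways.
By inclusion–exclusion this is Σ_{j=0}^{4} (−1)^j C(4,j)·(4−j)!.
Computing: 24 − 24 + 12 − 4 + 1 = 9.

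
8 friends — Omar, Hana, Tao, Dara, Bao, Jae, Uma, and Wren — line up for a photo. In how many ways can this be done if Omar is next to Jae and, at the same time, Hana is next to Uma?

Treat {Omar,Jae} as one block (2 orders) and {Hana,Uma} as another (2 orders).
That leaves 6 units to arrange: 2 × 2 × 6! = 4 × 720 = 2880.

2880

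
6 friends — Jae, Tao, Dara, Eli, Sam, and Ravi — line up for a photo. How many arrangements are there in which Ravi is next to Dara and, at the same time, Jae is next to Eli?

96

Treat {Ravi,Dara} as one block (2 orders) and {Jae,Eli} as another (2 orders).
That leaves 4 units to arrange: 2 × 2 × 4! = 4 × 24 = 96.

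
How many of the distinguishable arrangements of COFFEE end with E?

60

Fix E in the last position and arrange the remaining 5 letters.
Those 5 letters have F appearing twice, giving (5)!/(2!) = 60.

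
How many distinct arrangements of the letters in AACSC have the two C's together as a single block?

Treat the 2 copies of C as a single block. The multiset to arrange is then {CC, A, A, S}, 4 items in all.
That gives (4)!/(2!) = 12 arrangements.

12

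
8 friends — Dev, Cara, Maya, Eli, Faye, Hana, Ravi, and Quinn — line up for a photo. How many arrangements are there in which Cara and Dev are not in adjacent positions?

30240

Of the 8! = 40320 arrangements, those with Cara and Dev adjacent number 2 × 7! = 10080 (treat the pair as a block with 2 internal orders).
Complementary counting: 40320 − 10080 = 30240.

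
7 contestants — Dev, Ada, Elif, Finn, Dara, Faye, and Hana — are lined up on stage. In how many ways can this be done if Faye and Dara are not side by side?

3600

Of the 7! = 5040 arrangements, those with Faye and Dara adjacent number 2 × 6! = 1440 (treat the pair as a block with 2 internal orders).
So 5040 − 1440 = 3600 arrangements keep them apart.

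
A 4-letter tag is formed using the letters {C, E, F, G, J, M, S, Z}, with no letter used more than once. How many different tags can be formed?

1680

With no repetition, fill the 4 letters in order: 8 choices, then 7, down to 5.
That product is 8 × 7 × 6 × 5 = 1680.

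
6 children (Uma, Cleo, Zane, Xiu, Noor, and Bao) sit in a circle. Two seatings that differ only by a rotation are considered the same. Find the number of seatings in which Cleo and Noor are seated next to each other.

Treat {Cleo, Noor} as one unit (2 internal orders) and seat the resulting 5 units around the table: (4)! circular arrangements.
So 2 × (4)! = 2 × 24 = 48.

48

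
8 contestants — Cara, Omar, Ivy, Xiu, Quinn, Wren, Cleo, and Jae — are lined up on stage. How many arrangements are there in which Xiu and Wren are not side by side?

Of the 8! = 40320 arrangements, those with Xiu and Wren adjacent number 2 × 7! = 10080 (treat the pair as a block with 2 internal orders).
So 40320 − 10080 = 30240 arrangements keep them apart.

30240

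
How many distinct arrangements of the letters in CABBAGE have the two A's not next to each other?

900

Total arrangements of CABBAGE: 7!/(2!·2!) = 1260.
Arrangements with the A's together: treat AA as one letter, giving (6)!/(2!) = 360.
Subtracting, 1260 − 360 = 900 arrangements keep the A's apart.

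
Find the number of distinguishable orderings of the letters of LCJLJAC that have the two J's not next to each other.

There are 7!/(2!·2!·2!) = 630 arrangements of LCJLJAC in total.
Arrangements with the J's together: treat JJ as one letter, giving (6)!/(2!·2!) = 180.
Hence 630 − 180 = 450.

450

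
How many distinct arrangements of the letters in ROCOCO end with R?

10

With the last slot taken by R, it remains to arrange the other 5 letters (OCOCO).
Those 5 letters have C appearing twice and O appearing 3 times, giving (5)!/(3!·2!) = 10.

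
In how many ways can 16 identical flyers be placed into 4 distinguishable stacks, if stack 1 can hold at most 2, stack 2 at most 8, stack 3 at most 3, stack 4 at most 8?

42

By stars and bars, unrestricted non-negative solutions to x_1+…+x_4 = 16 number C(16+3,3) = 969.
Subtract solutions that violate a single cap (substitute x_i' = x_i − (cap_i+1)): x_1 ≥ 3 gives C(16,3) = 560; x_2 ≥ 9 gives C(10,3) = 120; x_3 ≥ 4 gives C(15,3) = 455; x_4 ≥ 9 gives C(10,3) = 120. Together 1255.
Add back pairs where two caps are both exceeded: 35 + 220 + 35 + 20 + 0 + 20 = 330.
Subtract triples: 1 + 0 + 1 + 0 = 2.
By inclusion–exclusion the count is 969 − 1255 + 330 − 2 = 42.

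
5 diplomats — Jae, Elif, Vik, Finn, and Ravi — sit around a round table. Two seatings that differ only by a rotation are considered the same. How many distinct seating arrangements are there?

24

Seat Jae anywhere (absorbing the rotational symmetry), then permute the other 4: (4)! = 24.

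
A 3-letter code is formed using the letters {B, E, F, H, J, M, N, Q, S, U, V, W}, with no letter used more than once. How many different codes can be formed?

1320

With no repetition, fill the 3 letters in order: 12 choices, then 11, down to 10.
12 × 11 × 10 = 1320.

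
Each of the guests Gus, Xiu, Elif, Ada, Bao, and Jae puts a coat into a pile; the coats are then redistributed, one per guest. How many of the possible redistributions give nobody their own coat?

This is the derangement count D_6: permutations of 6 items with no fixed point.
By inclusion–exclusion this is Σ_{j=0}^{6} (−1)^j C(6,j)·(6−j)!.
Computing: 720 − 720 + 360 − 120 + 30 − 6 + 1 = 265.

265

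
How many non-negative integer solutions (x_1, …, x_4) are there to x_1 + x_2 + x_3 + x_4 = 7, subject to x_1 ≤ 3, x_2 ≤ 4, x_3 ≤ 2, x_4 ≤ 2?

Ignoring the caps, the number of non-negative solutions to x_1+…+x_4 = 7 is C(10,3) = 120.
Subtract solutions that violate a single cap (substitute x_i' = x_i − (cap_i+1)): x_1 ≥ 4 gives C(6,3) = 20; x_2 ≥ 5 gives C(5,3) = 10; x_3 ≥ 3 gives C(7,3) = 35; x_4 ≥ 3 gives C(7,3) = 35. Together 100.
Add back pairs where two caps are both exceeded: 0 + 1 + 1 + 0 + 0 + 4 = 6.
By inclusion–exclusion the count is 120 − 100 + 6 = 26.

26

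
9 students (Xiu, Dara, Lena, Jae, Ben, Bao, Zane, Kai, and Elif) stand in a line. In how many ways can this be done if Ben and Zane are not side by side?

Of the 9! = 362880 arrangements, those with Ben and Zane adjacent number 2 × 8! = 80640 (treat the pair as a block with 2 internal orders).
Complementary counting: 362880 − 80640 = 282240.

282240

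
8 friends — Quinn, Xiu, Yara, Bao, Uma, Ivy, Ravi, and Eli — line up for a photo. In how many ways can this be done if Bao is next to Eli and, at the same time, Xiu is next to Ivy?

Treat {Bao,Eli} as one block (2 orders) and {Xiu,Ivy} as another (2 orders).
That leaves 6 units to arrange: 2 × 2 × 6! = 4 × 720 = 2880.

2880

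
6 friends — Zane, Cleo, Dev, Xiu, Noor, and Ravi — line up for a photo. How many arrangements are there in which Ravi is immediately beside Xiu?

Glue Ravi and Xiu into one block (2 internal orders), leaving 5 units to arrange in a row.
So the count is 2·(5)! = 240.

240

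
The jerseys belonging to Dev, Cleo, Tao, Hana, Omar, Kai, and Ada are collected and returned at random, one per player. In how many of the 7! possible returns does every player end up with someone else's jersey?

This is the derangement count D_7: permutations of 7 items with no fixed point.
By inclusion–exclusion this is Σ_{j=0}^{7} (−1)^j C(7,j)·(7−j)!.
Computing: 5040 − 5040 + 2520 − 840 + 210 − 42 + 7 − 1 = 1854.

1854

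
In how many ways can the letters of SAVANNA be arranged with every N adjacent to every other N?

Treat the 2 copies of N as a single block. The multiset to arrange is then {NN, A, A, A, S, V}, 6 items in all.
That gives (6)!/(3!) = 120 arrangements.

120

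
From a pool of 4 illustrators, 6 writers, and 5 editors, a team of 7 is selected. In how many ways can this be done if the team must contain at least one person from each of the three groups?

5949

With no constraint there are C(15,7) = 6435 possible selections.
Subtract selections that omit an entire group: no illustrators → C(11,7) = 330; no writers → C(9,7) = 36; no editors → C(10,7) = 120.
Add back selections omitting two groups (i.e. drawn from a single group): C(4,7) + C(6,7) + C(5,7) = 0.
By inclusion–exclusion: 6435 − 486 + 0 = 5949.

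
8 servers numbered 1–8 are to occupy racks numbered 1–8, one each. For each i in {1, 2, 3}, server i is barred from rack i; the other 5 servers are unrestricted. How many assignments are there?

Let Aᵢ (for i ∈ {1, 2, 3}) be the placements that put server i in its forbidden rack. Any j of these fix j positions, leaving (8−j)! ways to fill the rest, and there are C(3,j) ways to pick which j.
By inclusion–exclusion, the number of valid placements is Σ_{j=0}^{3} (−1)^j C(3,j)·(8−j)!.
Computing: 40320 − 15120 + 2160 − 120 = 27240.

27240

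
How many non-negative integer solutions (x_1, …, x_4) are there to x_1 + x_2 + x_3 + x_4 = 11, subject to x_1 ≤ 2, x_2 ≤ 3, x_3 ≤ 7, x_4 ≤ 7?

By stars and bars, unrestricted non-negative solutions to x_1+…+x_4 = 11 number C(11+3,3) = 364.
Subtract solutions that violate a single cap (substitute x_i' = x_i − (cap_i+1)): x_1 ≥ 3 gives C(11,3) = 165; x_2 ≥ 4 gives C(10,3) = 120; x_3 ≥ 8 gives C(6,3) = 20; x_4 ≥ 8 gives C(6,3) = 20. Together 325.
Add back pairs where two caps are both exceeded: 35 + 1 + 1 + 0 + 0 + 0 = 37.
By inclusion–exclusion the count is 364 − 325 + 37 = 76.

76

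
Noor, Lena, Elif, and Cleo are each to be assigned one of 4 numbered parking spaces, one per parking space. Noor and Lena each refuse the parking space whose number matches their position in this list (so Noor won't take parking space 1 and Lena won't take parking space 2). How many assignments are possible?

14

Let Aᵢ (for i ∈ {1, 2}) be the placements that put person i in their forbidden parking space. Any j of these fix j positions, leaving (4−j)! ways to fill the rest, and there are C(2,j) ways to pick which j.
By inclusion–exclusion, the number of valid placements is Σ_{j=0}^{2} (−1)^j C(2,j)·(4−j)!.
Computing: 24 − 12 + 2 = 14.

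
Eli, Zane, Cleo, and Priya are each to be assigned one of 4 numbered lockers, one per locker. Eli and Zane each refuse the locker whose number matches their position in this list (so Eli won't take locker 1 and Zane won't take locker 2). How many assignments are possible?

14

Let Aᵢ (for i ∈ {1, 2}) be the placements that put person i in their forbidden locker. Any j of these fix j positions, leaving (4−j)! ways to fill the rest, and there are C(2,j) ways to pick which j.
By inclusion–exclusion, the number of valid placements is Σ_{j=0}^{2} (−1)^j C(2,j)·(4−j)!.
Computing: 24 − 12 + 2 = 14.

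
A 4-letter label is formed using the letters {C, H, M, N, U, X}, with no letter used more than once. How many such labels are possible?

Choose and order 4 of the 6 symbols: the first letter has 6 options, the next 5, then 4, 3.
That product is 6 × 5 × 4 × 3 = 360.

360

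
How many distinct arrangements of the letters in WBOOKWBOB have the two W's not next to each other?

3920

There are 9!/(3!·3!·2!) = 5040 arrangements of WBOOKWBOB in total.
If the two W's are adjacent, glue them into one block, leaving 8 items to arrange: (8)!/(3!·3!) = 1120 ways.
Subtracting, 5040 − 1120 = 3920 arrangements keep the W's apart.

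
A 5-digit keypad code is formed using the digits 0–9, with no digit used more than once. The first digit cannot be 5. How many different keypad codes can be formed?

The first digit has 10−1 = 9 choices (anything except 5).
The remaining 4 digits are filled from the other 9 symbols without repetition: 9 × 8 × 7 × 6 = 3024.
Total: 9 × 3024 = 27216.

27216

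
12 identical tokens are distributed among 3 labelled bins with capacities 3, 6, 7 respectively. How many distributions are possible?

14

By stars and bars, unrestricted non-negative solutions to x_1+…+x_3 = 12 number C(12+2,2) = 91.
Subtract solutions that violate a single cap (substitute x_i' = x_i − (cap_i+1)): x_1 ≥ 4 gives C(10,2) = 45; x_2 ≥ 7 gives C(7,2) = 21; x_3 ≥ 8 gives C(6,2) = 15. Together 81.
Add back pairs where two caps are both exceeded: 3 + 1 + 0 = 4.
By inclusion–exclusion the count is 91 − 81 + 4 = 14.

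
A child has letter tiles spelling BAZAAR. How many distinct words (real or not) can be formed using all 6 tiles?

120

Letter multiplicities in BAZAAR: A×3, B×1, R×1, Z×1.
Dividing 6! = 720 by 3! = 6 for the repeated letters gives 120.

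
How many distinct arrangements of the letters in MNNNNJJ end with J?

30

With the last slot taken by J, it remains to arrange the other 6 letters (MNNNNJ).
Those 6 letters have N appearing 4 times, giving (6)!/(4!) = 30.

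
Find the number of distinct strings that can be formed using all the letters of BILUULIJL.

The 9 letters of BILUULIJL have repeats: I appearing twice, L appearing 3 times, and U appearing twice.
The number of distinct arrangements is 9!/(3!·2!·2!) = 362880/24 = 15120.

15120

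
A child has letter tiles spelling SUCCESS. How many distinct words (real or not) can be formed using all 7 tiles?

420

The 7 letters of SUCCESS have repeats: C appearing twice and S appearing 3 times.
The number of distinct arrangements is 7!/(3!·2!) = 5040/12 = 420.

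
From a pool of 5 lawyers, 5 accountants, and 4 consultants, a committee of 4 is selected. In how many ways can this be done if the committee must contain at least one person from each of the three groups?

Total 4-person selections from all 14: C(14,4) = 1001.
Subtract selections that omit an entire group: no lawyers → C(9,4) = 126; no accountants → C(9,4) = 126; no consultants → C(10,4) = 210.
Add back selections omitting two groups (i.e. drawn from a single group): C(5,4) + C(5,4) + C(4,4) = 11.
By inclusion–exclusion: 1001 − 462 + 11 = 550.

550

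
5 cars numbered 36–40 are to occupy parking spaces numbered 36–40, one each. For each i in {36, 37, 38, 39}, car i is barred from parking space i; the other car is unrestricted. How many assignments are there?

Let Aᵢ (for 36 ≤ i ≤ 39) be the placements that put car i in its forbidden parking space. Any j of these fix j positions, leaving (5−j)! ways to fill the rest, and there are C(4,j) ways to pick which j.
By inclusion–exclusion, the number of valid placements is Σ_{j=0}^{4} (−1)^j C(4,j)·(5−j)!.
Computing: 120 − 96 + 36 − 8 + 1 = 53.

53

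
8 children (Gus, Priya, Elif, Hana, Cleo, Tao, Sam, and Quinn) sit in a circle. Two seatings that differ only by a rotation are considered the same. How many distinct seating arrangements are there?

5040

Fix one person's seat to break rotational symmetry; the remaining 7 people can be arranged in (7)! = 5040 ways.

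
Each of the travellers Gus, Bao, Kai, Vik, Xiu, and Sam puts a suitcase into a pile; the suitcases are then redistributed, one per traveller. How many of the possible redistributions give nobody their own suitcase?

This is the derangement count D_6: permutations of 6 items with no fixed point.
By inclusion–exclusion this is Σ_{j=0}^{6} (−1)^j C(6,j)·(6−j)!.
Computing: 720 − 720 + 360 − 120 + 30 − 6 + 1 = 265.

265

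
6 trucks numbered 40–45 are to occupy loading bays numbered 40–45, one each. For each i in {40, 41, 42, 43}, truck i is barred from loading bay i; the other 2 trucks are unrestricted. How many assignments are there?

362

Let Aᵢ (for 40 ≤ i ≤ 43) be the placements that put truck i in its forbidden loading bay. Any j of these fix j positions, leaving (6−j)! ways to fill the rest, and there are C(4,j) ways to pick which j.
By inclusion–exclusion, the number of valid placements is Σ_{j=0}^{4} (−1)^j C(4,j)·(6−j)!.
Computing: 720 − 480 + 144 − 24 + 2 = 362.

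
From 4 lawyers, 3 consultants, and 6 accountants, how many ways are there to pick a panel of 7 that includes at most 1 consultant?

750

Split by how many consultants are chosen (0 through 1).
Sum: C(3,0)·C(10,7) + C(3,1)·C(10,6) = 120 + 630 = 750.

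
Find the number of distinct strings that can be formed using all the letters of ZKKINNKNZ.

5040

Letter multiplicities in ZKKINNKNZ: I×1, K×3, N×3, Z×2.
So there are 9! / (3!·3!·2!) = 5040 distinguishable arrangements.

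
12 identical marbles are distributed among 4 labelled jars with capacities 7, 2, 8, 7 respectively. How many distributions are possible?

Ignoring the caps, the number of non-negative solutions to x_1+…+x_4 = 12 is C(15,3) = 455.
Subtract solutions that violate a single cap (substitute x_i' = x_i − (cap_i+1)): x_1 ≥ 8 gives C(7,3) = 35; x_2 ≥ 3 gives C(12,3) = 220; x_3 ≥ 9 gives C(6,3) = 20; x_4 ≥ 8 gives C(7,3) = 35. Together 310.
Add back pairs where two caps are both exceeded: 4 + 0 + 0 + 1 + 4 + 0 = 9.
By inclusion–exclusion the count is 455 − 310 + 9 = 154.

154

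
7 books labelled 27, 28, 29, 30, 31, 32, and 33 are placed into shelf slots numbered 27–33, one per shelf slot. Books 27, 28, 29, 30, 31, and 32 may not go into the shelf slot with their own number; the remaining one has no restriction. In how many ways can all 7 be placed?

2119

Let Aᵢ (for 27 ≤ i ≤ 32) be the placements that put book i in its forbidden shelf slot. Any j of these fix j positions, leaving (7−j)! ways to fill the rest, and there are C(6,j) ways to pick which j.
By inclusion–exclusion, the number of valid placements is Σ_{j=0}^{6} (−1)^j C(6,j)·(7−j)!.
Computing: 5040 − 4320 + 1800 − 480 + 90 − 12 + 1 = 2119.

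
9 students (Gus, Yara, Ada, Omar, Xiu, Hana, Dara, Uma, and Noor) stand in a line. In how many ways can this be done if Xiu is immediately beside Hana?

80640

Treat {Xiu, Hana} as a single unit. There are 8 units to order, and the pair itself can be ordered 2 ways.
So the count is 2·(8)! = 80640.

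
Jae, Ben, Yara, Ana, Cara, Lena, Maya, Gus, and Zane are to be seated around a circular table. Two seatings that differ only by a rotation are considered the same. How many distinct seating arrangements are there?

40320

Around a circle, 9 distinct people have 9!/9 = (8)! = 40320 rotationally distinct seatings.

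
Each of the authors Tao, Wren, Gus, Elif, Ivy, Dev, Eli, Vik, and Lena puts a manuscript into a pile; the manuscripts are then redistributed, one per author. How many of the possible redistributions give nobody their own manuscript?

Count assignments avoiding every fixed point. For any j of the 9 authors fixed to their own manuscript, the other 9−j can be arranged in (9−j)! ways.
By inclusion–exclusion this is Σ_{j=0}^{9} (−1)^j C(9,j)·(9−j)!.
Computing: 362880 − 362880 + 181440 − 60480 + 15120 − 3024 + 504 − 72 + 9 − 1 = 133496.

133496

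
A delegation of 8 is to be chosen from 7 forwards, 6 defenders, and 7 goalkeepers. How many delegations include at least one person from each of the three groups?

With no constraint there are C(20,8) = 125970 possible selections.
Subtract selections that omit an entire group: no forwards → C(13,8) = 1287; no defenders → C(14,8) = 3003; no goalkeepers → C(13,8) = 1287.
Add back selections omitting two groups (i.e. drawn from a single group): C(7,8) + C(6,8) + C(7,8) = 0.
By inclusion–exclusion: 125970 − 5577 + 0 = 120393.

120393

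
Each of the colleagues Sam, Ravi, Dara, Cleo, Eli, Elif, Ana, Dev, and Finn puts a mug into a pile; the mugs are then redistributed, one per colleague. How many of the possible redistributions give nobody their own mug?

Count assignments avoiding every fixed point. For any j of the 9 colleagues fixed to their own mug, the other 9−j can be arranged in (9−j)! ways.
By inclusion–exclusion this is Σ_{j=0}^{9} (−1)^j C(9,j)·(9−j)!.
Computing: 362880 − 362880 + 181440 − 60480 + 15120 − 3024 + 504 − 72 + 9 − 1 = 133496.

133496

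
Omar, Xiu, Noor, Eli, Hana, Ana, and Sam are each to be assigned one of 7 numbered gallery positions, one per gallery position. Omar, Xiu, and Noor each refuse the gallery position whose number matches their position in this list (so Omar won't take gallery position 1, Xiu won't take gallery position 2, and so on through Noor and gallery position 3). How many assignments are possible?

Let Aᵢ (for i ∈ {1, 2, 3}) be the placements that put person i in their forbidden gallery position. Any j of these fix j positions, leaving (7−j)! ways to fill the rest, and there are C(3,j) ways to pick which j.
By inclusion–exclusion, the number of valid placements is Σ_{j=0}^{3} (−1)^j C(3,j)·(7−j)!.
Computing: 5040 − 2160 + 360 − 24 = 3216.

3216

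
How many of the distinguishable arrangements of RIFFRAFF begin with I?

105

With the first slot taken by I, it remains to arrange the other 7 letters (RFFRAFF).
Those 7 letters have F appearing 4 times and R appearing twice, giving (7)!/(4!·2!) = 105.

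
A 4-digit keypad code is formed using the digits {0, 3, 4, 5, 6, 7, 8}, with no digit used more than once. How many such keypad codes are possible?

With no repetition, fill the 4 digits in order: 7 choices, then 6, down to 4.
7 × 6 × 5 × 4 = 840.

840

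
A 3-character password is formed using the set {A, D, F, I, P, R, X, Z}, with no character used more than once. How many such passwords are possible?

With no repetition, fill the 3 characters in order: 8 choices, then 7, down to 6.
8 × 7 × 6 = 336.

336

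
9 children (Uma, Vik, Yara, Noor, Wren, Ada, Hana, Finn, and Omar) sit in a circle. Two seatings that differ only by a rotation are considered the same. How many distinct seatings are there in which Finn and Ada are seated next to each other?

Glue Finn and Ada into a block (2 internal orders). Seating 8 units around a circle gives (7)! arrangements.
So 2 × (7)! = 2 × 5040 = 10080.

10080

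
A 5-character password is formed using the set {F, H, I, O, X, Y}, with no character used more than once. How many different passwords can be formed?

This is a permutation of 5 out of 6: P(6,5) = 6!/1!.
6 × 5 × 4 × 3 × 2 = 720.

720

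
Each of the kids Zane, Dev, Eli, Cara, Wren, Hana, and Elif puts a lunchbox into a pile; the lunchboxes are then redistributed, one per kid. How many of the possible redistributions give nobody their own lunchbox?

This is the derangement count D_7: permutations of 7 items with no fixed point.
By inclusion–exclusion this is Σ_{j=0}^{7} (−1)^j C(7,j)·(7−j)!.
Computing: 5040 − 5040 + 2520 − 840 + 210 − 42 + 7 − 1 = 1854.

1854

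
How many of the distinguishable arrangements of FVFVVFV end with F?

15

With the last slot taken by F, it remains to arrange the other 6 letters (VFVVFV).
Those 6 letters have F appearing twice and V appearing 4 times, giving (6)!/(4!·2!) = 15.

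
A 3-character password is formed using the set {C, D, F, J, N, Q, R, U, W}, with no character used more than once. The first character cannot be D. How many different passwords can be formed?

The first character has 9−1 = 8 choices (anything except D).
The remaining 2 characters are filled from the other 8 symbols without repetition: 8 × 7 = 56.
Total: 8 × 56 = 448.

448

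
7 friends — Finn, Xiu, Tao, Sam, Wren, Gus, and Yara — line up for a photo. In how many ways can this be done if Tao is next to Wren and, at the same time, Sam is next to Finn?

Treat {Tao,Wren} as one block (2 orders) and {Sam,Finn} as another (2 orders).
That leaves 5 units to arrange: 2 × 2 × 5! = 4 × 120 = 480.

480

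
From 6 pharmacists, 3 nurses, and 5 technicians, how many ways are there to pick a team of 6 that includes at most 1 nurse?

Split by how many nurses are chosen (0 through 1).
Sum: C(3,0)·C(11,6) + C(3,1)·C(11,5) = 462 + 1386 = 1848.

1848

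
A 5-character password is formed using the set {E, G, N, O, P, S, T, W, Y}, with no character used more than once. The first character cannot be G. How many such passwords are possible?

13440

The first character has 9−1 = 8 choices (anything except G).
The remaining 4 characters are filled from the other 8 symbols without repetition: 8 × 7 × 6 × 5 = 1680.
Total: 8 × 1680 = 13440.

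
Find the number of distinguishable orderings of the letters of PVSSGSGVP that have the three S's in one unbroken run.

630

Treat the 3 copies of S as a single block. The multiset to arrange is then {SSS, G, G, P, P, V, V}, 7 items in all.
That gives (7)!/(2!·2!·2!) = 630 arrangements.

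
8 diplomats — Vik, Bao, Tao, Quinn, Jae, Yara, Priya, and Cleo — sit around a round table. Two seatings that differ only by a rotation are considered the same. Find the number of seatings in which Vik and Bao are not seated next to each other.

Without the restriction there are (7)! = 5040 seatings.
Seatings with Vik beside Bao: treat them as a block with 2 internal orders, giving 2 × (6)! = 1440.
Subtracting, 5040 − 1440 = 3600.

3600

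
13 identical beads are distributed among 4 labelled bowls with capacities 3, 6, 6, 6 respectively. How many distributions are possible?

Ignoring the caps, the number of non-negative solutions to x_1+…+x_4 = 13 is C(16,3) = 560.
Subtract solutions that violate a single cap (substitute x_i' = x_i − (cap_i+1)): x_1 ≥ 4 gives C(12,3) = 220; x_2 ≥ 7 gives C(9,3) = 84; x_3 ≥ 7 gives C(9,3) = 84; x_4 ≥ 7 gives C(9,3) = 84. Together 472.
Add back pairs where two caps are both exceeded: 10 + 10 + 10 + 0 + 0 + 0 = 30.
By inclusion–exclusion the count is 560 − 472 + 30 = 118.

118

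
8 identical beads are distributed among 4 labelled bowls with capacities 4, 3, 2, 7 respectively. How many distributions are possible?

Without the upper bounds there are C(11,3) = 165 ways to split 8 among 4 bowls.
Subtract solutions that violate a single cap (substitute x_i' = x_i − (cap_i+1)): x_1 ≥ 5 gives C(6,3) = 20; x_2 ≥ 4 gives C(7,3) = 35; x_3 ≥ 3 gives C(8,3) = 56; x_4 ≥ 8 gives C(3,3) = 1. Together 112.
Add back pairs where two caps are both exceeded: 0 + 1 + 0 + 4 + 0 + 0 = 5.
By inclusion–exclusion the count is 165 − 112 + 5 = 58.

58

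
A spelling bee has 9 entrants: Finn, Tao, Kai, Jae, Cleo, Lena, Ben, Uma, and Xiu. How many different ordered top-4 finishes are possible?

3024

This is an ordered selection of 4 from 9: P(9,4).
That gives 9 × 8 × 7 × 6 = 3024.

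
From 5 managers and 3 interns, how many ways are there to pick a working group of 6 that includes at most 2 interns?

Split by how many interns are chosen (0 through 2).
Sum: C(3,0)·C(5,6) + C(3,1)·C(5,5) + C(3,2)·C(5,4) = 0 + 3 + 15 = 18.

18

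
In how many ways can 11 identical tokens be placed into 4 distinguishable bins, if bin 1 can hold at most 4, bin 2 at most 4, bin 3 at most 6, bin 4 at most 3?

Without the upper bounds there are C(14,3) = 364 ways to split 11 among 4 bins.
Subtract solutions that violate a single cap (substitute x_i' = x_i − (cap_i+1)): x_1 ≥ 5 gives C(9,3) = 84; x_2 ≥ 5 gives C(9,3) = 84; x_3 ≥ 7 gives C(7,3) = 35; x_4 ≥ 4 gives C(10,3) = 120. Together 323.
Add back pairs where two caps are both exceeded: 4 + 0 + 10 + 0 + 10 + 1 = 25.
By inclusion–exclusion the count is 364 − 323 + 25 = 66.

66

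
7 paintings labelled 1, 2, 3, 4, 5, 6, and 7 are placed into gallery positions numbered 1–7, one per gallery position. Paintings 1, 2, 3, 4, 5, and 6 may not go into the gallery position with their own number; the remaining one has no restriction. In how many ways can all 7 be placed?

2119

Let Aᵢ (for 1 ≤ i ≤ 6) be the placements that put painting i in its forbidden gallery position. Any j of these fix j positions, leaving (7−j)! ways to fill the rest, and there are C(6,j) ways to pick which j.
By inclusion–exclusion, the number of valid placements is Σ_{j=0}^{6} (−1)^j C(6,j)·(7−j)!.
Computing: 5040 − 4320 + 1800 − 480 + 90 − 12 + 1 = 2119.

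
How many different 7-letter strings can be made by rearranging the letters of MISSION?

Letter multiplicities in MISSION: I×2, M×1, N×1, O×1, S×2.
The number of distinct arrangements is 7!/(2!·2!) = 5040/4 = 1260.

1260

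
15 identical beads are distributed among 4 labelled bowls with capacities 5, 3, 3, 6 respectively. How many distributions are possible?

Ignoring the caps, the number of non-negative solutions to x_1+…+x_4 = 15 is C(18,3) = 816.
Subtract solutions that violate a single cap (substitute x_i' = x_i − (cap_i+1)): x_1 ≥ 6 gives C(12,3) = 220; x_2 ≥ 4 gives C(14,3) = 364; x_3 ≥ 4 gives C(14,3) = 364; x_4 ≥ 7 gives C(11,3) = 165. Together 1113.
Add back pairs where two caps are both exceeded: 56 + 56 + 10 + 120 + 35 + 35 = 312.
Subtract triples: 4 + 0 + 0 + 1 = 5.
By inclusion–exclusion the count is 816 − 1113 + 312 − 5 = 10.

10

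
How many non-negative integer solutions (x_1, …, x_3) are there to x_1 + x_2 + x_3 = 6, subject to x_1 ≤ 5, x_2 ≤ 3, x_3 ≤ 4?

By stars and bars, unrestricted non-negative solutions to x_1+…+x_3 = 6 number C(6+2,2) = 28.
Subtract solutions that violate a single cap (substitute x_i' = x_i − (cap_i+1)): x_1 ≥ 6 gives C(2,2) = 1; x_2 ≥ 4 gives C(4,2) = 6; x_3 ≥ 5 gives C(3,2) = 3. Together 10.
No two caps can be exceeded simultaneously, so the pair terms are all 0.
By inclusion–exclusion the count is 28 − 10 + 0 = 18.

18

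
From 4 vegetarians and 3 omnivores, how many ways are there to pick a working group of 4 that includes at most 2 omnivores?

31

Split by how many omnivores are chosen (0 through 2).
Sum: C(3,0)·C(4,4) + C(3,1)·C(4,3) + C(3,2)·C(4,2) = 1 + 12 + 18 = 31.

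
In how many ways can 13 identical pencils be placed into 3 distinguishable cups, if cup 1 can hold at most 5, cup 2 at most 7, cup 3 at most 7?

27

Ignoring the caps, the number of non-negative solutions to x_1+…+x_3 = 13 is C(15,2) = 105.
Subtract solutions that violate a single cap (substitute x_i' = x_i − (cap_i+1)): x_1 ≥ 6 gives C(9,2) = 36; x_2 ≥ 8 gives C(7,2) = 21; x_3 ≥ 8 gives C(7,2) = 21. Together 78.
No two caps can be exceeded simultaneously, so the pair terms are all 0.
By inclusion–exclusion the count is 105 − 78 + 0 = 27.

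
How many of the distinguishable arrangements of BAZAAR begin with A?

60

Fix A in the first position and arrange the remaining 5 letters.
Those 5 letters have A appearing twice, giving (5)!/(2!) = 60.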